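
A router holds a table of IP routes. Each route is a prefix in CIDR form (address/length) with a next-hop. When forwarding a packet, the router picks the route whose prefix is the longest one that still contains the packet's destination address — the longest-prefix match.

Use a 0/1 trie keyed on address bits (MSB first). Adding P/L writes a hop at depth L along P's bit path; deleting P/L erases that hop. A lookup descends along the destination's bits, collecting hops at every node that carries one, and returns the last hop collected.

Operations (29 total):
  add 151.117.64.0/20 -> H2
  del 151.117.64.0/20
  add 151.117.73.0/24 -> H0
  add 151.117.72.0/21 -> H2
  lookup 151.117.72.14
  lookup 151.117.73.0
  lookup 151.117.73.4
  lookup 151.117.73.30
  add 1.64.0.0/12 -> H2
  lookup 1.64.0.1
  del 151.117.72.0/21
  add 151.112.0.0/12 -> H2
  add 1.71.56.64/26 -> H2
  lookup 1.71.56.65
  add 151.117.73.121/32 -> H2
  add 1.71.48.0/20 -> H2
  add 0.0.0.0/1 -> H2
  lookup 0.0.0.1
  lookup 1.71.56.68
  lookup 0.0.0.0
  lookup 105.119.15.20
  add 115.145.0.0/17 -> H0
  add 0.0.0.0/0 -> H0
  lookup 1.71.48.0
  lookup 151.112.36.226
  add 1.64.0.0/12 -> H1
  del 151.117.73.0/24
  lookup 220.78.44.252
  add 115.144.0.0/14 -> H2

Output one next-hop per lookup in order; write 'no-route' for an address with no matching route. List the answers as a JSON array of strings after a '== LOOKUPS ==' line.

Process each operation:
  add 151.117.64.0/20 -> H2 at depth 20
  del 151.117.64.0/20 (clear depth 20)
  add 151.117.73.0/24 -> H0 at depth 24
  add 151.117.72.0/21 -> H2 at depth 21
  Q 151.117.72.14: descend 10010111011101010100100 ; hops seen [H2] ; pick H2
  Q 151.117.73.0: descend 100101110111010101001001 ; hops seen [H2,H0] ; pick H0
  Q 151.117.73.4: descend 100101110111010101001001 ; hops seen [H2,H0] ; pick H0
  Q 151.117.73.30: descend 100101110111010101001001 ; hops seen [H2,H0] ; pick H0
  add 1.64.0.0/12 -> H2 at depth 12
  Q 1.64.0.1: descend 000000010100 ; hops seen [H2] ; pick H2
  del 151.117.72.0/21 (clear depth 21)
  add 151.112.0.0/12 -> H2 at depth 12
  add 1.71.56.64/26 -> H2 at depth 26
  Q 1.71.56.65: descend 00000001010001110011100001 ; hops seen [H2,H2] ; pick H2
  add 151.117.73.121/32 -> H2 at depth 32
  add 1.71.48.0/20 -> H2 at depth 20
  add 0.0.0.0/1 -> H2 at depth 1
  Q 0.0.0.1: descend 0000000 ; hops seen [H2] ; pick H2
  Q 1.71.56.68: descend 00000001010001110011100001 ; hops seen [H2,H2,H2,H2] ; pick H2
  Q 0.0.0.0: descend 0000000 ; hops seen [H2] ; pick H2
  Q 105.119.15.20: descend 0 ; hops seen [H2] ; pick H2
  add 115.145.0.0/17 -> H0 at depth 17
  add 0.0.0.0/0 -> H0 at depth 0
  Q 1.71.48.0: descend 00000001010001110011 ; hops seen [H0,H2,H2,H2] ; pick H2
  Q 151.112.36.226: descend 1001011101110 ; hops seen [H0,H2] ; pick H2
  add 1.64.0.0/12 -> H1 at depth 12
  del 151.117.73.0/24 (clear depth 24)
  Q 220.78.44.252: descend 1 ; hops seen [H0] ; pick H0
  add 115.144.0.0/14 -> H2 at depth 14

== LOOKUPS ==
["H2","H0","H0","H0","H2","H2","H2","H2","H2","H2","H2","H2","H0"]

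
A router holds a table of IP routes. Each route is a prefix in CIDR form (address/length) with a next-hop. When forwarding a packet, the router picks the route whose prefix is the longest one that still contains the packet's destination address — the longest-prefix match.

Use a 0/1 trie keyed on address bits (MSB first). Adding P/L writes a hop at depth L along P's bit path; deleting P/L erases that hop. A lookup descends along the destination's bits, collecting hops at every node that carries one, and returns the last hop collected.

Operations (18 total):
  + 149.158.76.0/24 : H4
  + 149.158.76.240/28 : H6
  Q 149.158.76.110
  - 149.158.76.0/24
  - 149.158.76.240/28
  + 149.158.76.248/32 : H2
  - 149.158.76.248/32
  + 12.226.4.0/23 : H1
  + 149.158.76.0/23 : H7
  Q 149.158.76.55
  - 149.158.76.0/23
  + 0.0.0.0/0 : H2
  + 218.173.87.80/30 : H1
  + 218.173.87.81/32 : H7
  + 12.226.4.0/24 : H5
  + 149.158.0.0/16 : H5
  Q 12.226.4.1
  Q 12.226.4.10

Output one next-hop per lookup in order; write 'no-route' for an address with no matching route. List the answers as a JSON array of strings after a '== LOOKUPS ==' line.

Apply in order:
  add 149.158.76.0/24 -> H4 at depth 24
  add 149.158.76.240/28 -> H6 at depth 28
  Q 149.158.76.110: descend 100101011001111001001100 ; hops seen [H4] ; pick H4
  del 149.158.76.0/24 (clear depth 24)
  del 149.158.76.240/28 (clear depth 28)
  add 149.158.76.248/32 -> H2 at depth 32
  del 149.158.76.248/32 (clear depth 32)
  add 12.226.4.0/23 -> H1 at depth 23
  add 149.158.76.0/23 -> H7 at depth 23
  Q 149.158.76.55: descend 100101011001111001001100 ; hops seen [H7] ; pick H7
  del 149.158.76.0/23 (clear depth 23)
  add 0.0.0.0/0 -> H2 at depth 0
  add 218.173.87.80/30 -> H1 at depth 30
  add 218.173.87.81/32 -> H7 at depth 32
  add 12.226.4.0/24 -> H5 at depth 24
  add 149.158.0.0/16 -> H5 at depth 16
  Q 12.226.4.1: descend 000011001110001000000100 ; hops seen [H2,H1,H5] ; pick H5
  Q 12.226.4.10: descend 000011001110001000000100 ; hops seen [H2,H1,H5] ; pick H5

== LOOKUPS ==
["H4","H7","H5","H5"]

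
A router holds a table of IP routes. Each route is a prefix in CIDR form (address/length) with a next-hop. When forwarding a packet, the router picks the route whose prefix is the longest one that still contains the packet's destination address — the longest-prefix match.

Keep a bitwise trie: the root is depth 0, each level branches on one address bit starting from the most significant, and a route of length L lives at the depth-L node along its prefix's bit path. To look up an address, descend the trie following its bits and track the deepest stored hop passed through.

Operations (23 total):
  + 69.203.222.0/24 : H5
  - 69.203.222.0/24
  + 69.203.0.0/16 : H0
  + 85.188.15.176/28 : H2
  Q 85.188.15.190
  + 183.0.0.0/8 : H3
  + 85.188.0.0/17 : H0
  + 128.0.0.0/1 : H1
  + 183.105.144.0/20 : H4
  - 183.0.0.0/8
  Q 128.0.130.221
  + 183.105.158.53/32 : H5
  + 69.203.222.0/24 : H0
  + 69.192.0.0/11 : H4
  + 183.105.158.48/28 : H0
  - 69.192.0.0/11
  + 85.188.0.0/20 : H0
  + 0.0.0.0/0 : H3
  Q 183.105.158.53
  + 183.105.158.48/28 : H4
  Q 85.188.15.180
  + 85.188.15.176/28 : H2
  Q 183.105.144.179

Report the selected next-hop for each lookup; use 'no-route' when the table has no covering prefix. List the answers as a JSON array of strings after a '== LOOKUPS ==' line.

Trace:
  add 69.203.222.0/24 -> H5 at depth 24
  del 69.203.222.0/24 (clear depth 24)
  add 69.203.0.0/16 -> H0 at depth 16
  add 85.188.15.176/28 -> H2 at depth 28
  lookup 85.188.15.190: bits 0101010110111100000011111011 walk d0:-→d1:-→d2:-→d3:-→d4:-→d5:-→d6:-→d7:-→d8:-→d9:-→d10:-→d11:-→d12:-→d13:-→d14:-→d15:-→d16:-→d17:-→d18:-→d19:-→d20:-→d21:-→d22:-→d23:-→d24:-→d25:-→d26:-→d27:-→d28:H2 -> H2
  add 183.0.0.0/8 -> H3 at depth 8
  add 85.188.0.0/17 -> H0 at depth 17
  add 128.0.0.0/1 -> H1 at depth 1
  add 183.105.144.0/20 -> H4 at depth 20
  del 183.0.0.0/8 (clear depth 8)
  lookup 128.0.130.221: bits 10 walk d0:-→d1:H1→d2:- -> H1
  add 183.105.158.53/32 -> H5 at depth 32
  add 69.203.222.0/24 -> H0 at depth 24
  add 69.192.0.0/11 -> H4 at depth 11
  add 183.105.158.48/28 -> H0 at depth 28
  del 69.192.0.0/11 (clear depth 11)
  add 85.188.0.0/20 -> H0 at depth 20
  add 0.0.0.0/0 -> H3 at depth 0
  lookup 183.105.158.53: bits 10110111011010011001111000110101 walk d0:H3→d1:H1→d2:-→d3:-→d4:-→d5:-→d6:-→d7:-→d8:-→d9:-→d10:-→d11:-→d12:-→d13:-→d14:-→d15:-→d16:-→d17:-→d18:-→d19:-→d20:H4→d21:-→d22:-→d23:-→d24:-→d25:-→d26:-→d27:-→d28:H0→d29:-→d30:-→d31:-→d32:H5 -> H5
  add 183.105.158.48/28 -> H4 at depth 28
  lookup 85.188.15.180: bits 0101010110111100000011111011 walk d0:H3→d1:-→d2:-→d3:-→d4:-→d5:-→d6:-→d7:-→d8:-→d9:-→d10:-→d11:-→d12:-→d13:-→d14:-→d15:-→d16:-→d17:H0→d18:-→d19:-→d20:H0→d21:-→d22:-→d23:-→d24:-→d25:-→d26:-→d27:-→d28:H2 -> H2
  add 85.188.15.176/28 -> H2 at depth 28
  lookup 183.105.144.179: bits 10110111011010011001 walk d0:H3→d1:H1→d2:-→d3:-→d4:-→d5:-→d6:-→d7:-→d8:-→d9:-→d10:-→d11:-→d12:-→d13:-→d14:-→d15:-→d16:-→d17:-→d18:-→d19:-→d20:H4 -> H4

== LOOKUPS ==
["H2","H1","H5","H2","H4"]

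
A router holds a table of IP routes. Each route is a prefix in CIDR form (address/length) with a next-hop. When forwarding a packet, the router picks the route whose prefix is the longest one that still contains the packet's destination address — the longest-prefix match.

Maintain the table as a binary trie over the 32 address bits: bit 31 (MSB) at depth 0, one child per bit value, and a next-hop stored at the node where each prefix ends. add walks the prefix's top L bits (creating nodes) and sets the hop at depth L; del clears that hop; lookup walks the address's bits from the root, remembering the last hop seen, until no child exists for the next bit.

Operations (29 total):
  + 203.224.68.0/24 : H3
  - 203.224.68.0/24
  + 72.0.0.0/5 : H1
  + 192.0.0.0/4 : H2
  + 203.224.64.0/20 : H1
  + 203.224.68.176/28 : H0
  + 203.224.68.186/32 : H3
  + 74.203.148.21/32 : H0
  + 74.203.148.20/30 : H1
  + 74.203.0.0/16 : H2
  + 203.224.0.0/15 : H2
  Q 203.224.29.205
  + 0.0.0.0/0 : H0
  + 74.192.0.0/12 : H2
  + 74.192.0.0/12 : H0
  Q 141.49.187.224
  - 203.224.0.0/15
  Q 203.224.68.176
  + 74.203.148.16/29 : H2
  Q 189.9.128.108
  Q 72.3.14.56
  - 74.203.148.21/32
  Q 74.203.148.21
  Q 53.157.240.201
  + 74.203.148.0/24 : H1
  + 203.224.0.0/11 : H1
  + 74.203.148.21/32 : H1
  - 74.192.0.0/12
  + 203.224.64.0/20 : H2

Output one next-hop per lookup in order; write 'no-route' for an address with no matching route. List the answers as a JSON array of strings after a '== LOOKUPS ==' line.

Apply in order:
  + 203.224.68.0/24 (H3) depth=24
  del 203.224.68.0/24 (clear depth 24)
  + 72.0.0.0/5 (H1) depth=5
  + 192.0.0.0/4 (H2) depth=4
  + 203.224.64.0/20 (H1) depth=20
  + 203.224.68.176/28 (H0) depth=28
  + 203.224.68.186/32 (H3) depth=32
  + 74.203.148.21/32 (H0) depth=32
  + 74.203.148.20/30 (H1) depth=30
  + 74.203.0.0/16 (H2) depth=16
  + 203.224.0.0/15 (H2) depth=15
  lookup 203.224.29.205: bits 11001011111000000 walk d0:-→d1:-→d2:-→d3:-→d4:H2→d5:-→d6:-→d7:-→d8:-→d9:-→d10:-→d11:-→d12:-→d13:-→d14:-→d15:H2→d16:-→d17:- -> H2
  + 0.0.0.0/0 (H0) depth=0
  + 74.192.0.0/12 (H2) depth=12
  + 74.192.0.0/12 (H0) depth=12
  lookup 141.49.187.224: bits 1 walk d0:H0→d1:- -> H0
  del 203.224.0.0/15 (clear depth 15)
  lookup 203.224.68.176: bits 1100101111100000010001001011 walk d0:H0→d1:-→d2:-→d3:-→d4:H2→d5:-→d6:-→d7:-→d8:-→d9:-→d10:-→d11:-→d12:-→d13:-→d14:-→d15:-→d16:-→d17:-→d18:-→d19:-→d20:H1→d21:-→d22:-→d23:-→d24:-→d25:-→d26:-→d27:-→d28:H0 -> H0
  + 74.203.148.16/29 (H2) depth=29
  lookup 189.9.128.108: bits 1 walk d0:H0→d1:- -> H0
  lookup 72.3.14.56: bits 010010 walk d0:H0→d1:-→d2:-→d3:-→d4:-→d5:H1→d6:- -> H1
  del 74.203.148.21/32 (clear depth 32)
  lookup 74.203.148.21: bits 01001010110010111001010000010101 walk d0:H0→d1:-→d2:-→d3:-→d4:-→d5:H1→d6:-→d7:-→d8:-→d9:-→d10:-→d11:-→d12:H0→d13:-→d14:-→d15:-→d16:H2→d17:-→d18:-→d19:-→d20:-→d21:-→d22:-→d23:-→d24:-→d25:-→d26:-→d27:-→d28:-→d29:H2→d30:H1→d31:-→d32:- -> H1
  lookup 53.157.240.201: bits 0 walk d0:H0→d1:- -> H0
  + 74.203.148.0/24 (H1) depth=24
  + 203.224.0.0/11 (H1) depth=11
  + 74.203.148.21/32 (H1) depth=32
  del 74.192.0.0/12 (clear depth 12)
  + 203.224.64.0/20 (H2) depth=20

== LOOKUPS ==
["H2","H0","H0","H0","H1","H1","H0"]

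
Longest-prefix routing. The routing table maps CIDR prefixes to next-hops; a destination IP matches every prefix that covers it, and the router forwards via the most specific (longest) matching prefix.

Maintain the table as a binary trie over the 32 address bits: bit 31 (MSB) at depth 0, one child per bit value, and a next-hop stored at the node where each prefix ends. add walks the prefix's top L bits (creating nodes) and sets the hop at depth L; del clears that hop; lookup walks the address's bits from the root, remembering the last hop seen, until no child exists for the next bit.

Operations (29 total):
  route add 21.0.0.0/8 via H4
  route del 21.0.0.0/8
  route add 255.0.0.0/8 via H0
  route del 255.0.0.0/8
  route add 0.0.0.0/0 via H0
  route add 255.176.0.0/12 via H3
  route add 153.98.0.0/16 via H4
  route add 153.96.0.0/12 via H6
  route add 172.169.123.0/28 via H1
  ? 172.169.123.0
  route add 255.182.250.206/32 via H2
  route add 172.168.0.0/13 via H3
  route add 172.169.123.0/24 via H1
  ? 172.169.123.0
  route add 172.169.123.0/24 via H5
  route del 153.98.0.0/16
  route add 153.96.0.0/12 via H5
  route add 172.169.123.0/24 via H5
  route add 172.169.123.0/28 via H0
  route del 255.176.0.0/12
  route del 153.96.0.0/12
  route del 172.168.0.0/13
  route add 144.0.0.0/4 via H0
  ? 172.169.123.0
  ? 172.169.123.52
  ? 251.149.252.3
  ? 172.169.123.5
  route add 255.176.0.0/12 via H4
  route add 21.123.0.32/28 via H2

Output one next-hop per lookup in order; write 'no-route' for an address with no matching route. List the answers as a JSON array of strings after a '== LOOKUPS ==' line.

Trace:
  add 21.0.0.0/8 -> H4 at depth 8
  - 21.0.0.0/8 clear@8
  add 255.0.0.0/8 -> H0 at depth 8
  - 255.0.0.0/8 clear@8
  add 0.0.0.0/0 -> H0 at depth 0
  add 255.176.0.0/12 -> H3 at depth 12
  add 153.98.0.0/16 -> H4 at depth 16
  add 153.96.0.0/12 -> H6 at depth 12
  add 172.169.123.0/28 -> H1 at depth 28
  lookup 172.169.123.0: bits 1010110010101001011110110000 walk d0:H0→d1:-→d2:-→d3:-→d4:-→d5:-→d6:-→d7:-→d8:-→d9:-→d10:-→d11:-→d12:-→d13:-→d14:-→d15:-→d16:-→d17:-→d18:-→d19:-→d20:-→d21:-→d22:-→d23:-→d24:-→d25:-→d26:-→d27:-→d28:H1 -> H1
  add 255.182.250.206/32 -> H2 at depth 32
  add 172.168.0.0/13 -> H3 at depth 13
  add 172.169.123.0/24 -> H1 at depth 24
  lookup 172.169.123.0: bits 1010110010101001011110110000 walk d0:H0→d1:-→d2:-→d3:-→d4:-→d5:-→d6:-→d7:-→d8:-→d9:-→d10:-→d11:-→d12:-→d13:H3→d14:-→d15:-→d16:-→d17:-→d18:-→d19:-→d20:-→d21:-→d22:-→d23:-→d24:H1→d25:-→d26:-→d27:-→d28:H1 -> H1
  add 172.169.123.0/24 -> H5 at depth 24
  - 153.98.0.0/16 clear@16
  add 153.96.0.0/12 -> H5 at depth 12
  add 172.169.123.0/24 -> H5 at depth 24
  add 172.169.123.0/28 -> H0 at depth 28
  - 255.176.0.0/12 clear@12
  - 153.96.0.0/12 clear@12
  - 172.168.0.0/13 clear@13
  add 144.0.0.0/4 -> H0 at depth 4
  lookup 172.169.123.0: bits 1010110010101001011110110000 walk d0:H0→d1:-→d2:-→d3:-→d4:-→d5:-→d6:-→d7:-→d8:-→d9:-→d10:-→d11:-→d12:-→d13:-→d14:-→d15:-→d16:-→d17:-→d18:-→d19:-→d20:-→d21:-→d22:-→d23:-→d24:H5→d25:-→d26:-→d27:-→d28:H0 -> H0
  lookup 172.169.123.52: bits 10101100101010010111101100 walk d0:H0→d1:-→d2:-→d3:-→d4:-→d5:-→d6:-→d7:-→d8:-→d9:-→d10:-→d11:-→d12:-→d13:-→d14:-→d15:-→d16:-→d17:-→d18:-→d19:-→d20:-→d21:-→d22:-→d23:-→d24:H5→d25:-→d26:- -> H5
  lookup 251.149.252.3: bits 11111 walk d0:H0→d1:-→d2:-→d3:-→d4:-→d5:- -> H0
  lookup 172.169.123.5: bits 1010110010101001011110110000 walk d0:H0→d1:-→d2:-→d3:-→d4:-→d5:-→d6:-→d7:-→d8:-→d9:-→d10:-→d11:-→d12:-→d13:-→d14:-→d15:-→d16:-→d17:-→d18:-→d19:-→d20:-→d21:-→d22:-→d23:-→d24:H5→d25:-→d26:-→d27:-→d28:H0 -> H0
  add 255.176.0.0/12 -> H4 at depth 12
  add 21.123.0.32/28 -> H2 at depth 28

== LOOKUPS ==
["H1","H1","H0","H5","H0","H0"]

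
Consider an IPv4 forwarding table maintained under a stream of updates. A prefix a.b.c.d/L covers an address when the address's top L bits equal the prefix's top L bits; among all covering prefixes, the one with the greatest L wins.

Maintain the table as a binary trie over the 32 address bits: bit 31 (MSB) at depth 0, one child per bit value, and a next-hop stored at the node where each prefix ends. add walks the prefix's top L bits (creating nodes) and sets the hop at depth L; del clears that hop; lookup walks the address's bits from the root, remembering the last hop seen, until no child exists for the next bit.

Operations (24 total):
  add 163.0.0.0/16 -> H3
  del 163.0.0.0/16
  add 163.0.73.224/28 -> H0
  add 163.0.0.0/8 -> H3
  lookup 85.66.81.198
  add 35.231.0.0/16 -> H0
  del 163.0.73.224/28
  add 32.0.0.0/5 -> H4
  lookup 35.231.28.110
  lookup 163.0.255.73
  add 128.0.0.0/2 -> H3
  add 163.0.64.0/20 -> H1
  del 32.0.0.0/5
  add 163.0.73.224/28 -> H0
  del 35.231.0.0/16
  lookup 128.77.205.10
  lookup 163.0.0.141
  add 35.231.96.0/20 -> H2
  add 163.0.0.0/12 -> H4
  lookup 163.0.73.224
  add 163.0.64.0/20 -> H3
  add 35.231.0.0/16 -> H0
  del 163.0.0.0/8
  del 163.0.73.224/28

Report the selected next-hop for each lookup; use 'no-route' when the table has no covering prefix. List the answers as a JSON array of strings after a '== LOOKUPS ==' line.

Apply in order:
  + 163.0.0.0/16 (H3) depth=16
  del 163.0.0.0/16 (clear depth 16)
  + 163.0.73.224/28 (H0) depth=28
  + 163.0.0.0/8 (H3) depth=8
  ? 85.66.81.198  path d0:-  best=no-route
  + 35.231.0.0/16 (H0) depth=16
  del 163.0.73.224/28 (clear depth 28)
  + 32.0.0.0/5 (H4) depth=5
  ? 35.231.28.110  path d0:-→d1:-→d2:-→d3:-→d4:-→d5:H4→d6:-→d7:-→d8:-→d9:-→d10:-→d11:-→d12:-→d13:-→d14:-→d15:-→d16:H0  best=H0
  ? 163.0.255.73  path d0:-→d1:-→d2:-→d3:-→d4:-→d5:-→d6:-→d7:-→d8:H3→d9:-→d10:-→d11:-→d12:-→d13:-→d14:-→d15:-→d16:-  best=H3
  + 128.0.0.0/2 (H3) depth=2
  + 163.0.64.0/20 (H1) depth=20
  del 32.0.0.0/5 (clear depth 5)
  + 163.0.73.224/28 (H0) depth=28
  del 35.231.0.0/16 (clear depth 16)
  ? 128.77.205.10  path d0:-→d1:-→d2:H3  best=H3
  ? 163.0.0.141  path d0:-→d1:-→d2:H3→d3:-→d4:-→d5:-→d6:-→d7:-→d8:H3→d9:-→d10:-→d11:-→d12:-→d13:-→d14:-→d15:-→d16:-→d17:-  best=H3
  + 35.231.96.0/20 (H2) depth=20
  + 163.0.0.0/12 (H4) depth=12
  ? 163.0.73.224  path d0:-→d1:-→d2:H3→d3:-→d4:-→d5:-→d6:-→d7:-→d8:H3→d9:-→d10:-→d11:-→d12:H4→d13:-→d14:-→d15:-→d16:-→d17:-→d18:-→d19:-→d20:H1→d21:-→d22:-→d23:-→d24:-→d25:-→d26:-→d27:-→d28:H0  best=H0
  + 163.0.64.0/20 (H3) depth=20
  + 35.231.0.0/16 (H0) depth=16
  del 163.0.0.0/8 (clear depth 8)
  del 163.0.73.224/28 (clear depth 28)

== LOOKUPS ==
["no-route","H0","H3","H3","H3","H0"]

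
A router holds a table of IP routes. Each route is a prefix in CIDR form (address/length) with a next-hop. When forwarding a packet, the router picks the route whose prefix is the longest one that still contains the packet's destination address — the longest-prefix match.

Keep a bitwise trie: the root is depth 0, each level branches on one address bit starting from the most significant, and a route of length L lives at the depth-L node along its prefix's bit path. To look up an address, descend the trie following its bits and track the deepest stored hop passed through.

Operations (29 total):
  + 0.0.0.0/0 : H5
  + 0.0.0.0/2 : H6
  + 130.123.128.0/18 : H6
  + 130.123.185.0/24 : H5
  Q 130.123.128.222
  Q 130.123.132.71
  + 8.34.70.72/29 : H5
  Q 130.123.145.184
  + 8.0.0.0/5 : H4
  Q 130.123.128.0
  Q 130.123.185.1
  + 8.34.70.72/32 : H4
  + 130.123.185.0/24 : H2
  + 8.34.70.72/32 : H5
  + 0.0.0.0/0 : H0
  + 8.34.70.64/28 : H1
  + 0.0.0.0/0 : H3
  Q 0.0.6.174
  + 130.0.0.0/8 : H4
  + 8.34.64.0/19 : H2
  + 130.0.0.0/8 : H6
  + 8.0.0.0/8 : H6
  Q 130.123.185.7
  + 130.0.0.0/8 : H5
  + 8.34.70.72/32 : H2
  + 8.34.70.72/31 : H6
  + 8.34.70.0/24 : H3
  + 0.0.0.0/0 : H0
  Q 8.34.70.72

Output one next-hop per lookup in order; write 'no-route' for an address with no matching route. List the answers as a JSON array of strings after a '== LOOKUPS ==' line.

Apply in order:
  + 0.0.0.0/0 (H5) depth=0
  + 0.0.0.0/2 (H6) depth=2
  + 130.123.128.0/18 (H6) depth=18
  + 130.123.185.0/24 (H5) depth=24
  lookup 130.123.128.222: bits 100000100111101110 walk d0:H5→d1:-→d2:-→d3:-→d4:-→d5:-→d6:-→d7:-→d8:-→d9:-→d10:-→d11:-→d12:-→d13:-→d14:-→d15:-→d16:-→d17:-→d18:H6 -> H6
  lookup 130.123.132.71: bits 100000100111101110 walk d0:H5→d1:-→d2:-→d3:-→d4:-→d5:-→d6:-→d7:-→d8:-→d9:-→d10:-→d11:-→d12:-→d13:-→d14:-→d15:-→d16:-→d17:-→d18:H6 -> H6
  + 8.34.70.72/29 (H5) depth=29
  lookup 130.123.145.184: bits 100000100111101110 walk d0:H5→d1:-→d2:-→d3:-→d4:-→d5:-→d6:-→d7:-→d8:-→d9:-→d10:-→d11:-→d12:-→d13:-→d14:-→d15:-→d16:-→d17:-→d18:H6 -> H6
  + 8.0.0.0/5 (H4) depth=5
  lookup 130.123.128.0: bits 100000100111101110 walk d0:H5→d1:-→d2:-→d3:-→d4:-→d5:-→d6:-→d7:-→d8:-→d9:-→d10:-→d11:-→d12:-→d13:-→d14:-→d15:-→d16:-→d17:-→d18:H6 -> H6
  lookup 130.123.185.1: bits 100000100111101110111001 walk d0:H5→d1:-→d2:-→d3:-→d4:-→d5:-→d6:-→d7:-→d8:-→d9:-→d10:-→d11:-→d12:-→d13:-→d14:-→d15:-→d16:-→d17:-→d18:H6→d19:-→d20:-→d21:-→d22:-→d23:-→d24:H5 -> H5
  + 8.34.70.72/32 (H4) depth=32
  + 130.123.185.0/24 (H2) depth=24
  + 8.34.70.72/32 (H5) depth=32
  + 0.0.0.0/0 (H0) depth=0
  + 8.34.70.64/28 (H1) depth=28
  + 0.0.0.0/0 (H3) depth=0
  lookup 0.0.6.174: bits 0000 walk d0:H3→d1:-→d2:H6→d3:-→d4:- -> H6
  + 130.0.0.0/8 (H4) depth=8
  + 8.34.64.0/19 (H2) depth=19
  + 130.0.0.0/8 (H6) depth=8
  + 8.0.0.0/8 (H6) depth=8
  lookup 130.123.185.7: bits 100000100111101110111001 walk d0:H3→d1:-→d2:-→d3:-→d4:-→d5:-→d6:-→d7:-→d8:H6→d9:-→d10:-→d11:-→d12:-→d13:-→d14:-→d15:-→d16:-→d17:-→d18:H6→d19:-→d20:-→d21:-→d22:-→d23:-→d24:H2 -> H2
  + 130.0.0.0/8 (H5) depth=8
  + 8.34.70.72/32 (H2) depth=32
  + 8.34.70.72/31 (H6) depth=31
  + 8.34.70.0/24 (H3) depth=24
  + 0.0.0.0/0 (H0) depth=0
  lookup 8.34.70.72: bits 00001000001000100100011001001000 walk d0:H0→d1:-→d2:H6→d3:-→d4:-→d5:H4→d6:-→d7:-→d8:H6→d9:-→d10:-→d11:-→d12:-→d13:-→d14:-→d15:-→d16:-→d17:-→d18:-→d19:H2→d20:-→d21:-→d22:-→d23:-→d24:H3→d25:-→d26:-→d27:-→d28:H1→d29:H5→d30:-→d31:H6→d32:H2 -> H2

== LOOKUPS ==
["H6","H6","H6","H6","H5","H6","H2","H2"]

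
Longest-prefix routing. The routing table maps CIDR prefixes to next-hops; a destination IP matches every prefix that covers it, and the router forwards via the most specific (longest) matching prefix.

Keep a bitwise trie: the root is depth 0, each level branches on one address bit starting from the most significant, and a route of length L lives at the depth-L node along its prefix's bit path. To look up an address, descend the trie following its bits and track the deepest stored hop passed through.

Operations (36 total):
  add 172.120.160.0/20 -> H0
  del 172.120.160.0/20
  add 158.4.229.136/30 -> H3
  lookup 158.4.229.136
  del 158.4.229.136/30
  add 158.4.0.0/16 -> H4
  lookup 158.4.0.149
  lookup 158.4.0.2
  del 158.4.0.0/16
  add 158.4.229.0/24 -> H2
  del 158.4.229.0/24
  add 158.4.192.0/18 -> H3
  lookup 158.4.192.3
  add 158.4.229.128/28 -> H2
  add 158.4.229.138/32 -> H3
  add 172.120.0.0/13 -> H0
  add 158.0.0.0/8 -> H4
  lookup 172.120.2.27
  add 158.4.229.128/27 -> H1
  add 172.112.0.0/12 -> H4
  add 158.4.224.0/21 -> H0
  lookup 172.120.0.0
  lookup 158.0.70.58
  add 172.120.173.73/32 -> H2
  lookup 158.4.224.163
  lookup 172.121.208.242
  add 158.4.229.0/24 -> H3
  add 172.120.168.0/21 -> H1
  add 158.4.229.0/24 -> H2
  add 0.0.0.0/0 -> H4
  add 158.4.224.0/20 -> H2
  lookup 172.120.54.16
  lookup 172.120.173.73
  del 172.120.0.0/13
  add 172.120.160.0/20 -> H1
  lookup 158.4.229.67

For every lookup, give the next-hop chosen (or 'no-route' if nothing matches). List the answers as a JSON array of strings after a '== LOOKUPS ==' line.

Apply in order:
  add 172.120.160.0/20 -> H0 at depth 20
  - 172.120.160.0/20 clear@20
  add 158.4.229.136/30 -> H3 at depth 30
  lookup 158.4.229.136: bits 100111100000010011100101100010 walk d0:-→d1:-→d2:-→d3:-→d4:-→d5:-→d6:-→d7:-→d8:-→d9:-→d10:-→d11:-→d12:-→d13:-→d14:-→d15:-→d16:-→d17:-→d18:-→d19:-→d20:-→d21:-→d22:-→d23:-→d24:-→d25:-→d26:-→d27:-→d28:-→d29:-→d30:H3 -> H3
  - 158.4.229.136/30 clear@30
  add 158.4.0.0/16 -> H4 at depth 16
  lookup 158.4.0.149: bits 1001111000000100 walk d0:-→d1:-→d2:-→d3:-→d4:-→d5:-→d6:-→d7:-→d8:-→d9:-→d10:-→d11:-→d12:-→d13:-→d14:-→d15:-→d16:H4 -> H4
  lookup 158.4.0.2: bits 1001111000000100 walk d0:-→d1:-→d2:-→d3:-→d4:-→d5:-→d6:-→d7:-→d8:-→d9:-→d10:-→d11:-→d12:-→d13:-→d14:-→d15:-→d16:H4 -> H4
  - 158.4.0.0/16 clear@16
  add 158.4.229.0/24 -> H2 at depth 24
  - 158.4.229.0/24 clear@24
  add 158.4.192.0/18 -> H3 at depth 18
  lookup 158.4.192.3: bits 100111100000010011 walk d0:-→d1:-→d2:-→d3:-→d4:-→d5:-→d6:-→d7:-→d8:-→d9:-→d10:-→d11:-→d12:-→d13:-→d14:-→d15:-→d16:-→d17:-→d18:H3 -> H3
  add 158.4.229.128/28 -> H2 at depth 28
  add 158.4.229.138/32 -> H3 at depth 32
  add 172.120.0.0/13 -> H0 at depth 13
  add 158.0.0.0/8 -> H4 at depth 8
  lookup 172.120.2.27: bits 1010110001111000 walk d0:-→d1:-→d2:-→d3:-→d4:-→d5:-→d6:-→d7:-→d8:-→d9:-→d10:-→d11:-→d12:-→d13:H0→d14:-→d15:-→d16:- -> H0
  add 158.4.229.128/27 -> H1 at depth 27
  add 172.112.0.0/12 -> H4 at depth 12
  add 158.4.224.0/21 -> H0 at depth 21
  lookup 172.120.0.0: bits 1010110001111000 walk d0:-→d1:-→d2:-→d3:-→d4:-→d5:-→d6:-→d7:-→d8:-→d9:-→d10:-→d11:-→d12:H4→d13:H0→d14:-→d15:-→d16:- -> H0
  lookup 158.0.70.58: bits 1001111000000 walk d0:-→d1:-→d2:-→d3:-→d4:-→d5:-→d6:-→d7:-→d8:H4→d9:-→d10:-→d11:-→d12:-→d13:- -> H4
  add 172.120.173.73/32 -> H2 at depth 32
  lookup 158.4.224.163: bits 100111100000010011100 walk d0:-→d1:-→d2:-→d3:-→d4:-→d5:-→d6:-→d7:-→d8:H4→d9:-→d10:-→d11:-→d12:-→d13:-→d14:-→d15:-→d16:-→d17:-→d18:H3→d19:-→d20:-→d21:H0 -> H0
  lookup 172.121.208.242: bits 101011000111100 walk d0:-→d1:-→d2:-→d3:-→d4:-→d5:-→d6:-→d7:-→d8:-→d9:-→d10:-→d11:-→d12:H4→d13:H0→d14:-→d15:- -> H0
  add 158.4.229.0/24 -> H3 at depth 24
  add 172.120.168.0/21 -> H1 at depth 21
  add 158.4.229.0/24 -> H2 at depth 24
  add 0.0.0.0/0 -> H4 at depth 0
  add 158.4.224.0/20 -> H2 at depth 20
  lookup 172.120.54.16: bits 1010110001111000 walk d0:H4→d1:-→d2:-→d3:-→d4:-→d5:-→d6:-→d7:-→d8:-→d9:-→d10:-→d11:-→d12:H4→d13:H0→d14:-→d15:-→d16:- -> H0
  lookup 172.120.173.73: bits 10101100011110001010110101001001 walk d0:H4→d1:-→d2:-→d3:-→d4:-→d5:-→d6:-→d7:-→d8:-→d9:-→d10:-→d11:-→d12:H4→d13:H0→d14:-→d15:-→d16:-→d17:-→d18:-→d19:-→d20:-→d21:H1→d22:-→d23:-→d24:-→d25:-→d26:-→d27:-→d28:-→d29:-→d30:-→d31:-→d32:H2 -> H2
  - 172.120.0.0/13 clear@13
  add 172.120.160.0/20 -> H1 at depth 20
  lookup 158.4.229.67: bits 100111100000010011100101 walk d0:H4→d1:-→d2:-→d3:-→d4:-→d5:-→d6:-→d7:-→d8:H4→d9:-→d10:-→d11:-→d12:-→d13:-→d14:-→d15:-→d16:-→d17:-→d18:H3→d19:-→d20:H2→d21:H0→d22:-→d23:-→d24:H2 -> H2

== LOOKUPS ==
["H3","H4","H4","H3","H0","H0","H4","H0","H0","H0","H2","H2"]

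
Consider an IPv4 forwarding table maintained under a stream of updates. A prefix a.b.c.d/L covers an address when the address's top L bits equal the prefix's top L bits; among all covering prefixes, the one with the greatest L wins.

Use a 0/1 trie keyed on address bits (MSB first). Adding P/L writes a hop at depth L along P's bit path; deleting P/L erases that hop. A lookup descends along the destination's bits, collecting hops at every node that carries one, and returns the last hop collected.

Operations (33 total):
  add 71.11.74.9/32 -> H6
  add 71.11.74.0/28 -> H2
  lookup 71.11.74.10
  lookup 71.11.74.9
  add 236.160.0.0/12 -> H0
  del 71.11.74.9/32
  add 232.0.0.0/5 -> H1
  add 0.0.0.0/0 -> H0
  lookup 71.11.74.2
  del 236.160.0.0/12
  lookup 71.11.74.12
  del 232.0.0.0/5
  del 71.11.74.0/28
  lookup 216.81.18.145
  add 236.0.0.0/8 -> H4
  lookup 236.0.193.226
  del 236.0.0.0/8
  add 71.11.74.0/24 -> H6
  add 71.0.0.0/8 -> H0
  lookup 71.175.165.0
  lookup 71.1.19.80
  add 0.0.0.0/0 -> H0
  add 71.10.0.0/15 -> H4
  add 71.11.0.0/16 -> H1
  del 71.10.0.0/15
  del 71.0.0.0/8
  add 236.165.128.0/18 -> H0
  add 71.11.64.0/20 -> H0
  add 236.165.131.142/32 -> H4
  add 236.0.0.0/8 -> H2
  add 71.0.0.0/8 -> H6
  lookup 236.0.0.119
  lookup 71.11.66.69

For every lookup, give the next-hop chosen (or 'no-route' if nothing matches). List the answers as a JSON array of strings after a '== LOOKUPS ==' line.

Process each operation:
  + 71.11.74.9/32 (H6) depth=32
  + 71.11.74.0/28 (H2) depth=28
  ? 71.11.74.10  path d0:-→d1:-→d2:-→d3:-→d4:-→d5:-→d6:-→d7:-→d8:-→d9:-→d10:-→d11:-→d12:-→d13:-→d14:-→d15:-→d16:-→d17:-→d18:-→d19:-→d20:-→d21:-→d22:-→d23:-→d24:-→d25:-→d26:-→d27:-→d28:H2→d29:-→d30:-  best=H2
  ? 71.11.74.9  path d0:-→d1:-→d2:-→d3:-→d4:-→d5:-→d6:-→d7:-→d8:-→d9:-→d10:-→d11:-→d12:-→d13:-→d14:-→d15:-→d16:-→d17:-→d18:-→d19:-→d20:-→d21:-→d22:-→d23:-→d24:-→d25:-→d26:-→d27:-→d28:H2→d29:-→d30:-→d31:-→d32:H6  best=H6
  + 236.160.0.0/12 (H0) depth=12
  - 71.11.74.9/32 clear@32
  + 232.0.0.0/5 (H1) depth=5
  + 0.0.0.0/0 (H0) depth=0
  ? 71.11.74.2  path d0:H0→d1:-→d2:-→d3:-→d4:-→d5:-→d6:-→d7:-→d8:-→d9:-→d10:-→d11:-→d12:-→d13:-→d14:-→d15:-→d16:-→d17:-→d18:-→d19:-→d20:-→d21:-→d22:-→d23:-→d24:-→d25:-→d26:-→d27:-→d28:H2  best=H2
  - 236.160.0.0/12 clear@12
  ? 71.11.74.12  path d0:H0→d1:-→d2:-→d3:-→d4:-→d5:-→d6:-→d7:-→d8:-→d9:-→d10:-→d11:-→d12:-→d13:-→d14:-→d15:-→d16:-→d17:-→d18:-→d19:-→d20:-→d21:-→d22:-→d23:-→d24:-→d25:-→d26:-→d27:-→d28:H2→d29:-  best=H2
  - 232.0.0.0/5 clear@5
  - 71.11.74.0/28 clear@28
  ? 216.81.18.145  path d0:H0→d1:-→d2:-  best=H0
  + 236.0.0.0/8 (H4) depth=8
  ? 236.0.193.226  path d0:H0→d1:-→d2:-→d3:-→d4:-→d5:-→d6:-→d7:-→d8:H4  best=H4
  - 236.0.0.0/8 clear@8
  + 71.11.74.0/24 (H6) depth=24
  + 71.0.0.0/8 (H0) depth=8
  ? 71.175.165.0  path d0:H0→d1:-→d2:-→d3:-→d4:-→d5:-→d6:-→d7:-→d8:H0  best=H0
  ? 71.1.19.80  path d0:H0→d1:-→d2:-→d3:-→d4:-→d5:-→d6:-→d7:-→d8:H0→d9:-→d10:-→d11:-→d12:-  best=H0
  + 0.0.0.0/0 (H0) depth=0
  + 71.10.0.0/15 (H4) depth=15
  + 71.11.0.0/16 (H1) depth=16
  - 71.10.0.0/15 clear@15
  - 71.0.0.0/8 clear@8
  + 236.165.128.0/18 (H0) depth=18
  + 71.11.64.0/20 (H0) depth=20
  + 236.165.131.142/32 (H4) depth=32
  + 236.0.0.0/8 (H2) depth=8
  + 71.0.0.0/8 (H6) depth=8
  ? 236.0.0.119  path d0:H0→d1:-→d2:-→d3:-→d4:-→d5:-→d6:-→d7:-→d8:H2  best=H2
  ? 71.11.66.69  path d0:H0→d1:-→d2:-→d3:-→d4:-→d5:-→d6:-→d7:-→d8:H6→d9:-→d10:-→d11:-→d12:-→d13:-→d14:-→d15:-→d16:H1→d17:-→d18:-→d19:-→d20:H0  best=H0

== LOOKUPS ==
["H2","H6","H2","H2","H0","H4","H0","H0","H2","H0"]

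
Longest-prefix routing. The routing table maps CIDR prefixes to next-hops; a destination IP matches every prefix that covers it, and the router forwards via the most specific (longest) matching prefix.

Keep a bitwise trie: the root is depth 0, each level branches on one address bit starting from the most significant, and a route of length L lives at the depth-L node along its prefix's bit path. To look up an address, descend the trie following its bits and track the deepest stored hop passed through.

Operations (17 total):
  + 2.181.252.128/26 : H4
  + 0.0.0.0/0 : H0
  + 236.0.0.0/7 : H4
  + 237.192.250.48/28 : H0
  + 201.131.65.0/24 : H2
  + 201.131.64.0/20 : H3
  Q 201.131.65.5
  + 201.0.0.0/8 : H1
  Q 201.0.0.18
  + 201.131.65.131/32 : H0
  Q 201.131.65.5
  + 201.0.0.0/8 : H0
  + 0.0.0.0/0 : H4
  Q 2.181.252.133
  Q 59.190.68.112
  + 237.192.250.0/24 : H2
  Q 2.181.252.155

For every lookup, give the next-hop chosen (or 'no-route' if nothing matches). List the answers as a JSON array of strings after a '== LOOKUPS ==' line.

Trace:
  add 2.181.252.128/26 -> H4 at depth 26
  add 0.0.0.0/0 -> H0 at depth 0
  add 236.0.0.0/7 -> H4 at depth 7
  add 237.192.250.48/28 -> H0 at depth 28
  add 201.131.65.0/24 -> H2 at depth 24
  add 201.131.64.0/20 -> H3 at depth 20
  Q 201.131.65.5: descend 110010011000001101000001 ; hops seen [H0,H3,H2] ; pick H2
  add 201.0.0.0/8 -> H1 at depth 8
  Q 201.0.0.18: descend 11001001 ; hops seen [H0,H1] ; pick H1
  add 201.131.65.131/32 -> H0 at depth 32
  Q 201.131.65.5: descend 110010011000001101000001 ; hops seen [H0,H1,H3,H2] ; pick H2
  add 201.0.0.0/8 -> H0 at depth 8
  add 0.0.0.0/0 -> H4 at depth 0
  Q 2.181.252.133: descend 00000010101101011111110010 ; hops seen [H4,H4] ; pick H4
  Q 59.190.68.112: descend 00 ; hops seen [H4] ; pick H4
  add 237.192.250.0/24 -> H2 at depth 24
  Q 2.181.252.155: descend 00000010101101011111110010 ; hops seen [H4,H4] ; pick H4

== LOOKUPS ==
["H2","H1","H2","H4","H4","H4"]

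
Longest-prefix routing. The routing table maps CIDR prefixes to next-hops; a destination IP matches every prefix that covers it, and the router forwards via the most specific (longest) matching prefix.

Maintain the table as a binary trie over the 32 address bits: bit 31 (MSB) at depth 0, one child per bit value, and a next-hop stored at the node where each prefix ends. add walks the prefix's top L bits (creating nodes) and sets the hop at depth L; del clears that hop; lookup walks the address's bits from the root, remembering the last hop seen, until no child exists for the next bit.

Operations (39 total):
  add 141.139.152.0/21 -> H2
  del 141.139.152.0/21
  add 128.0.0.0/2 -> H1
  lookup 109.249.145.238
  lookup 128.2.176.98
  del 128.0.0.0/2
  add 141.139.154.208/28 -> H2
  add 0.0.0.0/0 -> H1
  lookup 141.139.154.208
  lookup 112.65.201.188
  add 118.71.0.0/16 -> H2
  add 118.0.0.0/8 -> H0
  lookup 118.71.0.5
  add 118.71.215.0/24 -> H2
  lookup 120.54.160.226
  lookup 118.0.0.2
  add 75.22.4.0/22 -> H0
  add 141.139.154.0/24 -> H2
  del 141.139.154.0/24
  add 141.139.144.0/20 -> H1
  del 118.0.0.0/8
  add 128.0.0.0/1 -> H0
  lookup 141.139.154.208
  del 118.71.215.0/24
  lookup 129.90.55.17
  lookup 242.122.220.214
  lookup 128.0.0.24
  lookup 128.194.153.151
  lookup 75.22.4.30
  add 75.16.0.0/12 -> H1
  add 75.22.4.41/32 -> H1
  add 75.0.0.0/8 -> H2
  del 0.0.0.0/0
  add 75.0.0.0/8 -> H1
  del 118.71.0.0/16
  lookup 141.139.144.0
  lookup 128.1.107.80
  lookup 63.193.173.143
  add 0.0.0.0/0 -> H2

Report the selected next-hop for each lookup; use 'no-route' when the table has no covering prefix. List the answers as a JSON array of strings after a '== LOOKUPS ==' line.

Process each operation:
  add 141.139.152.0/21 -> H2 at depth 21
  del 141.139.152.0/21 (clear depth 21)
  add 128.0.0.0/2 -> H1 at depth 2
  lookup 109.249.145.238: bits ε walk d0:- -> no-route
  lookup 128.2.176.98: bits 1000 walk d0:-→d1:-→d2:H1→d3:-→d4:- -> H1
  del 128.0.0.0/2 (clear depth 2)
  add 141.139.154.208/28 -> H2 at depth 28
  add 0.0.0.0/0 -> H1 at depth 0
  lookup 141.139.154.208: bits 1000110110001011100110101101 walk d0:H1→d1:-→d2:-→d3:-→d4:-→d5:-→d6:-→d7:-→d8:-→d9:-→d10:-→d11:-→d12:-→d13:-→d14:-→d15:-→d16:-→d17:-→d18:-→d19:-→d20:-→d21:-→d22:-→d23:-→d24:-→d25:-→d26:-→d27:-→d28:H2 -> H2
  lookup 112.65.201.188: bits ε walk d0:H1 -> H1
  add 118.71.0.0/16 -> H2 at depth 16
  add 118.0.0.0/8 -> H0 at depth 8
  lookup 118.71.0.5: bits 0111011001000111 walk d0:H1→d1:-→d2:-→d3:-→d4:-→d5:-→d6:-→d7:-→d8:H0→d9:-→d10:-→d11:-→d12:-→d13:-→d14:-→d15:-→d16:H2 -> H2
  add 118.71.215.0/24 -> H2 at depth 24
  lookup 120.54.160.226: bits 0111 walk d0:H1→d1:-→d2:-→d3:-→d4:- -> H1
  lookup 118.0.0.2: bits 011101100 walk d0:H1→d1:-→d2:-→d3:-→d4:-→d5:-→d6:-→d7:-→d8:H0→d9:- -> H0
  add 75.22.4.0/22 -> H0 at depth 22
  add 141.139.154.0/24 -> H2 at depth 24
  del 141.139.154.0/24 (clear depth 24)
  add 141.139.144.0/20 -> H1 at depth 20
  del 118.0.0.0/8 (clear depth 8)
  add 128.0.0.0/1 -> H0 at depth 1
  lookup 141.139.154.208: bits 1000110110001011100110101101 walk d0:H1→d1:H0→d2:-→d3:-→d4:-→d5:-→d6:-→d7:-→d8:-→d9:-→d10:-→d11:-→d12:-→d13:-→d14:-→d15:-→d16:-→d17:-→d18:-→d19:-→d20:H1→d21:-→d22:-→d23:-→d24:-→d25:-→d26:-→d27:-→d28:H2 -> H2
  del 118.71.215.0/24 (clear depth 24)
  lookup 129.90.55.17: bits 1000 walk d0:H1→d1:H0→d2:-→d3:-→d4:- -> H0
  lookup 242.122.220.214: bits 1 walk d0:H1→d1:H0 -> H0
  lookup 128.0.0.24: bits 1000 walk d0:H1→d1:H0→d2:-→d3:-→d4:- -> H0
  lookup 128.194.153.151: bits 1000 walk d0:H1→d1:H0→d2:-→d3:-→d4:- -> H0
  lookup 75.22.4.30: bits 0100101100010110000001 walk d0:H1→d1:-→d2:-→d3:-→d4:-→d5:-→d6:-→d7:-→d8:-→d9:-→d10:-→d11:-→d12:-→d13:-→d14:-→d15:-→d16:-→d17:-→d18:-→d19:-→d20:-→d21:-→d22:H0 -> H0
  add 75.16.0.0/12 -> H1 at depth 12
  add 75.22.4.41/32 -> H1 at depth 32
  add 75.0.0.0/8 -> H2 at depth 8
  del 0.0.0.0/0 (clear depth 0)
  add 75.0.0.0/8 -> H1 at depth 8
  del 118.71.0.0/16 (clear depth 16)
  lookup 141.139.144.0: bits 10001101100010111001 walk d0:-→d1:H0→d2:-→d3:-→d4:-→d5:-→d6:-→d7:-→d8:-→d9:-→d10:-→d11:-→d12:-→d13:-→d14:-→d15:-→d16:-→d17:-→d18:-→d19:-→d20:H1 -> H1
  lookup 128.1.107.80: bits 1000 walk d0:-→d1:H0→d2:-→d3:-→d4:- -> H0
  lookup 63.193.173.143: bits 0 walk d0:-→d1:- -> no-route
  add 0.0.0.0/0 -> H2 at depth 0

== LOOKUPS ==
["no-route","H1","H2","H1","H2","H1","H0","H2","H0","H0","H0","H0","H0","H1","H0","no-route"]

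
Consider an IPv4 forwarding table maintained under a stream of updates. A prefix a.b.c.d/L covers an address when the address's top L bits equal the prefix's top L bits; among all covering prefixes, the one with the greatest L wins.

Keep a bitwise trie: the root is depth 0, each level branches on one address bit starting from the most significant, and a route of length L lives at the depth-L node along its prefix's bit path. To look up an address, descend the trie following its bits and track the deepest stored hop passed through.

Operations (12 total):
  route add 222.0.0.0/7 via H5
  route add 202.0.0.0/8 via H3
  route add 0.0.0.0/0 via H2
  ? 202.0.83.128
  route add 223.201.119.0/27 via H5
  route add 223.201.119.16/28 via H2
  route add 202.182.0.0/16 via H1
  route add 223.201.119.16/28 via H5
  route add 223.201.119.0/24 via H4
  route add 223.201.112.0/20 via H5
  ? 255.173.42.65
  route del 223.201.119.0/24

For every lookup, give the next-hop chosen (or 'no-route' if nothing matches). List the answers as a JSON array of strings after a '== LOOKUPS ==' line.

Process each operation:
  add 222.0.0.0/7 -> H5 at depth 7
  add 202.0.0.0/8 -> H3 at depth 8
  add 0.0.0.0/0 -> H2 at depth 0
  ? 202.0.83.128  path d0:H2→d1:-→d2:-→d3:-→d4:-→d5:-→d6:-→d7:-→d8:H3  best=H3
  add 223.201.119.0/27 -> H5 at depth 27
  add 223.201.119.16/28 -> H2 at depth 28
  add 202.182.0.0/16 -> H1 at depth 16
  add 223.201.119.16/28 -> H5 at depth 28
  add 223.201.119.0/24 -> H4 at depth 24
  add 223.201.112.0/20 -> H5 at depth 20
  ? 255.173.42.65  path d0:H2→d1:-→d2:-  best=H2
  - 223.201.119.0/24 clear@24

== LOOKUPS ==
["H3","H2"]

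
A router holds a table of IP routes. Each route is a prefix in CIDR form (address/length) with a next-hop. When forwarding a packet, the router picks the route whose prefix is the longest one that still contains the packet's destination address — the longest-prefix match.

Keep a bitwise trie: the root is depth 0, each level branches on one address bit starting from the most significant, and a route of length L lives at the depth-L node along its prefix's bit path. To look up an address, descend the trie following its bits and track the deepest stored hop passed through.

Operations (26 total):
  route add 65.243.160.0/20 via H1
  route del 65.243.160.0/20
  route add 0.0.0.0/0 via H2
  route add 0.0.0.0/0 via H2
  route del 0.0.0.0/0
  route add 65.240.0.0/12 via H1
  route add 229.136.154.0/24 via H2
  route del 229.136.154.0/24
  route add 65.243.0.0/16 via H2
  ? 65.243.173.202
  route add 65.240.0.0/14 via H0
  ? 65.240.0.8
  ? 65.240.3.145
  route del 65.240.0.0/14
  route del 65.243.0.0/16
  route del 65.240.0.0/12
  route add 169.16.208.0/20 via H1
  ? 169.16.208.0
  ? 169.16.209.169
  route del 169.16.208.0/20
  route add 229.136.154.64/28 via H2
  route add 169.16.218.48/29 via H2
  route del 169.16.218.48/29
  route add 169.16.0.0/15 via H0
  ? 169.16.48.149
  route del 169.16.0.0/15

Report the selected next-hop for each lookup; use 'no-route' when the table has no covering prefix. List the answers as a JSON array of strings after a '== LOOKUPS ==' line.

Apply in order:
  add 65.243.160.0/20 -> H1 at depth 20
  - 65.243.160.0/20 clear@20
  add 0.0.0.0/0 -> H2 at depth 0
  add 0.0.0.0/0 -> H2 at depth 0
  - 0.0.0.0/0 clear@0
  add 65.240.0.0/12 -> H1 at depth 12
  add 229.136.154.0/24 -> H2 at depth 24
  - 229.136.154.0/24 clear@24
  add 65.243.0.0/16 -> H2 at depth 16
  Q 65.243.173.202: descend 01000001111100111010 ; hops seen [H1,H2] ; pick H2
  add 65.240.0.0/14 -> H0 at depth 14
  Q 65.240.0.8: descend 01000001111100 ; hops seen [H1,H0] ; pick H0
  Q 65.240.3.145: descend 01000001111100 ; hops seen [H1,H0] ; pick H0
  - 65.240.0.0/14 clear@14
  - 65.243.0.0/16 clear@16
  - 65.240.0.0/12 clear@12
  add 169.16.208.0/20 -> H1 at depth 20
  Q 169.16.208.0: descend 10101001000100001101 ; hops seen [H1] ; pick H1
  Q 169.16.209.169: descend 10101001000100001101 ; hops seen [H1] ; pick H1
  - 169.16.208.0/20 clear@20
  add 229.136.154.64/28 -> H2 at depth 28
  add 169.16.218.48/29 -> H2 at depth 29
  - 169.16.218.48/29 clear@29
  add 169.16.0.0/15 -> H0 at depth 15
  Q 169.16.48.149: descend 1010100100010000 ; hops seen [H0] ; pick H0
  - 169.16.0.0/15 clear@15

== LOOKUPS ==
["H2","H0","H0","H1","H1","H0"]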